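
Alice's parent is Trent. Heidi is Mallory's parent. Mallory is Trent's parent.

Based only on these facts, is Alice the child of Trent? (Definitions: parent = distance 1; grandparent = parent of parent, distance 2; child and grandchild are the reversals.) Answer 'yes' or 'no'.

Reconstructing the parent chain from the given facts:
  Heidi -> Mallory -> Trent -> Alice
(each arrow means 'parent of the next')
Positions in the chain (0 = top):
  position of Heidi: 0
  position of Mallory: 1
  position of Trent: 2
  position of Alice: 3

Alice is at position 3, Trent is at position 2; signed distance (j - i) = -1.
'child' requires j - i = -1. Actual distance is -1, so the relation HOLDS.

Answer: yes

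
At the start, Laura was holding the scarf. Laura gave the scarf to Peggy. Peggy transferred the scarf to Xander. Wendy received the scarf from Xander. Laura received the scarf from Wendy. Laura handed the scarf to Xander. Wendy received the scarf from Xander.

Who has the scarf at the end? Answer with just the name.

Tracking the scarf through each event:
Start: Laura has the scarf.
After event 1: Peggy has the scarf.
After event 2: Xander has the scarf.
After event 3: Wendy has the scarf.
After event 4: Laura has the scarf.
After event 5: Xander has the scarf.
After event 6: Wendy has the scarf.

Answer: Wendy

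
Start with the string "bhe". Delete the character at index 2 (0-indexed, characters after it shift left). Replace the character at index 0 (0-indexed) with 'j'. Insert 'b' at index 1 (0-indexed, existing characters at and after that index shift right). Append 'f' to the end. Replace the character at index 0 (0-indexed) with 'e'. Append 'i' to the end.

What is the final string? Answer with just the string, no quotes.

Applying each edit step by step:
Start: "bhe"
Op 1 (delete idx 2 = 'e'): "bhe" -> "bh"
Op 2 (replace idx 0: 'b' -> 'j'): "bh" -> "jh"
Op 3 (insert 'b' at idx 1): "jh" -> "jbh"
Op 4 (append 'f'): "jbh" -> "jbhf"
Op 5 (replace idx 0: 'j' -> 'e'): "jbhf" -> "ebhf"
Op 6 (append 'i'): "ebhf" -> "ebhfi"

Answer: ebhfi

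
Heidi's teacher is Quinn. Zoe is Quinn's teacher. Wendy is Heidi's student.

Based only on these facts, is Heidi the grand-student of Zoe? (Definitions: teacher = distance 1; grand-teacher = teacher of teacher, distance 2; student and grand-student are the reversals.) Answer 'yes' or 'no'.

Reconstructing the teacher chain from the given facts:
  Zoe -> Quinn -> Heidi -> Wendy
(each arrow means 'teacher of the next')
Positions in the chain (0 = top):
  position of Zoe: 0
  position of Quinn: 1
  position of Heidi: 2
  position of Wendy: 3

Heidi is at position 2, Zoe is at position 0; signed distance (j - i) = -2.
'grand-student' requires j - i = -2. Actual distance is -2, so the relation HOLDS.

Answer: yes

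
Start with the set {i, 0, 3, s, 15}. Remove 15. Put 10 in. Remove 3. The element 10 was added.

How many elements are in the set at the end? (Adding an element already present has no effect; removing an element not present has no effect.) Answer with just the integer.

Tracking the set through each operation:
Start: {0, 15, 3, i, s}
Event 1 (remove 15): removed. Set: {0, 3, i, s}
Event 2 (add 10): added. Set: {0, 10, 3, i, s}
Event 3 (remove 3): removed. Set: {0, 10, i, s}
Event 4 (add 10): already present, no change. Set: {0, 10, i, s}

Final set: {0, 10, i, s} (size 4)

Answer: 4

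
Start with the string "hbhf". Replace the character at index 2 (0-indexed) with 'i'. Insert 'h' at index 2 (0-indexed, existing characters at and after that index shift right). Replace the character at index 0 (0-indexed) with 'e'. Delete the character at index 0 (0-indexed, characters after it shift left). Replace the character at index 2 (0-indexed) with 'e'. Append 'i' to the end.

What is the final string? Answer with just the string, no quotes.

Answer: bhefi

Derivation:
Applying each edit step by step:
Start: "hbhf"
Op 1 (replace idx 2: 'h' -> 'i'): "hbhf" -> "hbif"
Op 2 (insert 'h' at idx 2): "hbif" -> "hbhif"
Op 3 (replace idx 0: 'h' -> 'e'): "hbhif" -> "ebhif"
Op 4 (delete idx 0 = 'e'): "ebhif" -> "bhif"
Op 5 (replace idx 2: 'i' -> 'e'): "bhif" -> "bhef"
Op 6 (append 'i'): "bhef" -> "bhefi"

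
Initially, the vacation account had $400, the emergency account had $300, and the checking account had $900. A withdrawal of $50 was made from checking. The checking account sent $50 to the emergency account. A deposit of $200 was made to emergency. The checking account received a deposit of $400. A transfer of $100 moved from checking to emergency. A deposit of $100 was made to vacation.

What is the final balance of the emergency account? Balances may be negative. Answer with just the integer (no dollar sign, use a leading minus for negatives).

Answer: 650

Derivation:
Tracking account balances step by step:
Start: vacation=400, emergency=300, checking=900
Event 1 (withdraw 50 from checking): checking: 900 - 50 = 850. Balances: vacation=400, emergency=300, checking=850
Event 2 (transfer 50 checking -> emergency): checking: 850 - 50 = 800, emergency: 300 + 50 = 350. Balances: vacation=400, emergency=350, checking=800
Event 3 (deposit 200 to emergency): emergency: 350 + 200 = 550. Balances: vacation=400, emergency=550, checking=800
Event 4 (deposit 400 to checking): checking: 800 + 400 = 1200. Balances: vacation=400, emergency=550, checking=1200
Event 5 (transfer 100 checking -> emergency): checking: 1200 - 100 = 1100, emergency: 550 + 100 = 650. Balances: vacation=400, emergency=650, checking=1100
Event 6 (deposit 100 to vacation): vacation: 400 + 100 = 500. Balances: vacation=500, emergency=650, checking=1100

Final balance of emergency: 650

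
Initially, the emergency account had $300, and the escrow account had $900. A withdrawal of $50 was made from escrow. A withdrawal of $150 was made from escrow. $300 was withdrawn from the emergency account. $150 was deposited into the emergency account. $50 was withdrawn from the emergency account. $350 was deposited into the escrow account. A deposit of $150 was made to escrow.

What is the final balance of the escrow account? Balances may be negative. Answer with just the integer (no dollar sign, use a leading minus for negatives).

Tracking account balances step by step:
Start: emergency=300, escrow=900
Event 1 (withdraw 50 from escrow): escrow: 900 - 50 = 850. Balances: emergency=300, escrow=850
Event 2 (withdraw 150 from escrow): escrow: 850 - 150 = 700. Balances: emergency=300, escrow=700
Event 3 (withdraw 300 from emergency): emergency: 300 - 300 = 0. Balances: emergency=0, escrow=700
Event 4 (deposit 150 to emergency): emergency: 0 + 150 = 150. Balances: emergency=150, escrow=700
Event 5 (withdraw 50 from emergency): emergency: 150 - 50 = 100. Balances: emergency=100, escrow=700
Event 6 (deposit 350 to escrow): escrow: 700 + 350 = 1050. Balances: emergency=100, escrow=1050
Event 7 (deposit 150 to escrow): escrow: 1050 + 150 = 1200. Balances: emergency=100, escrow=1200

Final balance of escrow: 1200

Answer: 1200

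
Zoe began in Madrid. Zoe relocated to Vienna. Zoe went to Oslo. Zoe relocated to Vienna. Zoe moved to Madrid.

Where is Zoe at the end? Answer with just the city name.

Tracking Zoe's location:
Start: Zoe is in Madrid.
After move 1: Madrid -> Vienna. Zoe is in Vienna.
After move 2: Vienna -> Oslo. Zoe is in Oslo.
After move 3: Oslo -> Vienna. Zoe is in Vienna.
After move 4: Vienna -> Madrid. Zoe is in Madrid.

Answer: Madrid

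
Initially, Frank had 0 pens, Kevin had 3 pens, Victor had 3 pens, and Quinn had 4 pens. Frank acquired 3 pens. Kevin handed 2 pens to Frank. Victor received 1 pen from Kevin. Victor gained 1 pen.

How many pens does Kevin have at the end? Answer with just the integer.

Tracking counts step by step:
Start: Frank=0, Kevin=3, Victor=3, Quinn=4
Event 1 (Frank +3): Frank: 0 -> 3. State: Frank=3, Kevin=3, Victor=3, Quinn=4
Event 2 (Kevin -> Frank, 2): Kevin: 3 -> 1, Frank: 3 -> 5. State: Frank=5, Kevin=1, Victor=3, Quinn=4
Event 3 (Kevin -> Victor, 1): Kevin: 1 -> 0, Victor: 3 -> 4. State: Frank=5, Kevin=0, Victor=4, Quinn=4
Event 4 (Victor +1): Victor: 4 -> 5. State: Frank=5, Kevin=0, Victor=5, Quinn=4

Kevin's final count: 0

Answer: 0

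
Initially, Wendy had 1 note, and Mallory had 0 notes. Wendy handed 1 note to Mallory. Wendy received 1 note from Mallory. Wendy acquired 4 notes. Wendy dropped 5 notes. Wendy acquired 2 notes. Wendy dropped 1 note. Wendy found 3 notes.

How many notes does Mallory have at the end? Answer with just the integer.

Answer: 0

Derivation:
Tracking counts step by step:
Start: Wendy=1, Mallory=0
Event 1 (Wendy -> Mallory, 1): Wendy: 1 -> 0, Mallory: 0 -> 1. State: Wendy=0, Mallory=1
Event 2 (Mallory -> Wendy, 1): Mallory: 1 -> 0, Wendy: 0 -> 1. State: Wendy=1, Mallory=0
Event 3 (Wendy +4): Wendy: 1 -> 5. State: Wendy=5, Mallory=0
Event 4 (Wendy -5): Wendy: 5 -> 0. State: Wendy=0, Mallory=0
Event 5 (Wendy +2): Wendy: 0 -> 2. State: Wendy=2, Mallory=0
Event 6 (Wendy -1): Wendy: 2 -> 1. State: Wendy=1, Mallory=0
Event 7 (Wendy +3): Wendy: 1 -> 4. State: Wendy=4, Mallory=0

Mallory's final count: 0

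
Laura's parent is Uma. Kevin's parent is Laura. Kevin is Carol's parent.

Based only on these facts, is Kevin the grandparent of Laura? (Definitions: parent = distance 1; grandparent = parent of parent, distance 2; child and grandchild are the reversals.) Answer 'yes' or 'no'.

Answer: no

Derivation:
Reconstructing the parent chain from the given facts:
  Uma -> Laura -> Kevin -> Carol
(each arrow means 'parent of the next')
Positions in the chain (0 = top):
  position of Uma: 0
  position of Laura: 1
  position of Kevin: 2
  position of Carol: 3

Kevin is at position 2, Laura is at position 1; signed distance (j - i) = -1.
'grandparent' requires j - i = 2. Actual distance is -1, so the relation does NOT hold.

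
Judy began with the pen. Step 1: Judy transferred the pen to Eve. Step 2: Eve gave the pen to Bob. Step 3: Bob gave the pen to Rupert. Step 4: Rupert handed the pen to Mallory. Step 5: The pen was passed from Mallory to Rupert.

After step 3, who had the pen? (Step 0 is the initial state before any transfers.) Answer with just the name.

Answer: Rupert

Derivation:
Tracking the pen holder through step 3:
After step 0 (start): Judy
After step 1: Eve
After step 2: Bob
After step 3: Rupert

At step 3, the holder is Rupert.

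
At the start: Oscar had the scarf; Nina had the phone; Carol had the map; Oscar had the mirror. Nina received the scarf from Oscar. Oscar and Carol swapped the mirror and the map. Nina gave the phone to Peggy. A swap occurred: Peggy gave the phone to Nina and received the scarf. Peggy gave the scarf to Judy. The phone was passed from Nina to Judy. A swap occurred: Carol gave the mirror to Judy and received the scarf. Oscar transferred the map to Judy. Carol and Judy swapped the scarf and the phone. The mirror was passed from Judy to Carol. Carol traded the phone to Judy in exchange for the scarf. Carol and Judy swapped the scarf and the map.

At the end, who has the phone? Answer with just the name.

Answer: Judy

Derivation:
Tracking all object holders:
Start: scarf:Oscar, phone:Nina, map:Carol, mirror:Oscar
Event 1 (give scarf: Oscar -> Nina). State: scarf:Nina, phone:Nina, map:Carol, mirror:Oscar
Event 2 (swap mirror<->map: now mirror:Carol, map:Oscar). State: scarf:Nina, phone:Nina, map:Oscar, mirror:Carol
Event 3 (give phone: Nina -> Peggy). State: scarf:Nina, phone:Peggy, map:Oscar, mirror:Carol
Event 4 (swap phone<->scarf: now phone:Nina, scarf:Peggy). State: scarf:Peggy, phone:Nina, map:Oscar, mirror:Carol
Event 5 (give scarf: Peggy -> Judy). State: scarf:Judy, phone:Nina, map:Oscar, mirror:Carol
Event 6 (give phone: Nina -> Judy). State: scarf:Judy, phone:Judy, map:Oscar, mirror:Carol
Event 7 (swap mirror<->scarf: now mirror:Judy, scarf:Carol). State: scarf:Carol, phone:Judy, map:Oscar, mirror:Judy
Event 8 (give map: Oscar -> Judy). State: scarf:Carol, phone:Judy, map:Judy, mirror:Judy
Event 9 (swap scarf<->phone: now scarf:Judy, phone:Carol). State: scarf:Judy, phone:Carol, map:Judy, mirror:Judy
Event 10 (give mirror: Judy -> Carol). State: scarf:Judy, phone:Carol, map:Judy, mirror:Carol
Event 11 (swap phone<->scarf: now phone:Judy, scarf:Carol). State: scarf:Carol, phone:Judy, map:Judy, mirror:Carol
Event 12 (swap scarf<->map: now scarf:Judy, map:Carol). State: scarf:Judy, phone:Judy, map:Carol, mirror:Carol

Final state: scarf:Judy, phone:Judy, map:Carol, mirror:Carol
The phone is held by Judy.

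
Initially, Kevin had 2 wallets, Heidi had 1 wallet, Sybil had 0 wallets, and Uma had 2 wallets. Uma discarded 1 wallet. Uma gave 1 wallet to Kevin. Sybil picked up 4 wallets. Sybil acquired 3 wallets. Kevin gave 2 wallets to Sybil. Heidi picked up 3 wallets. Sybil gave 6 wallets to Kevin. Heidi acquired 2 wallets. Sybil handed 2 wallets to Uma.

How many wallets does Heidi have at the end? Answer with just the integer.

Tracking counts step by step:
Start: Kevin=2, Heidi=1, Sybil=0, Uma=2
Event 1 (Uma -1): Uma: 2 -> 1. State: Kevin=2, Heidi=1, Sybil=0, Uma=1
Event 2 (Uma -> Kevin, 1): Uma: 1 -> 0, Kevin: 2 -> 3. State: Kevin=3, Heidi=1, Sybil=0, Uma=0
Event 3 (Sybil +4): Sybil: 0 -> 4. State: Kevin=3, Heidi=1, Sybil=4, Uma=0
Event 4 (Sybil +3): Sybil: 4 -> 7. State: Kevin=3, Heidi=1, Sybil=7, Uma=0
Event 5 (Kevin -> Sybil, 2): Kevin: 3 -> 1, Sybil: 7 -> 9. State: Kevin=1, Heidi=1, Sybil=9, Uma=0
Event 6 (Heidi +3): Heidi: 1 -> 4. State: Kevin=1, Heidi=4, Sybil=9, Uma=0
Event 7 (Sybil -> Kevin, 6): Sybil: 9 -> 3, Kevin: 1 -> 7. State: Kevin=7, Heidi=4, Sybil=3, Uma=0
Event 8 (Heidi +2): Heidi: 4 -> 6. State: Kevin=7, Heidi=6, Sybil=3, Uma=0
Event 9 (Sybil -> Uma, 2): Sybil: 3 -> 1, Uma: 0 -> 2. State: Kevin=7, Heidi=6, Sybil=1, Uma=2

Heidi's final count: 6

Answer: 6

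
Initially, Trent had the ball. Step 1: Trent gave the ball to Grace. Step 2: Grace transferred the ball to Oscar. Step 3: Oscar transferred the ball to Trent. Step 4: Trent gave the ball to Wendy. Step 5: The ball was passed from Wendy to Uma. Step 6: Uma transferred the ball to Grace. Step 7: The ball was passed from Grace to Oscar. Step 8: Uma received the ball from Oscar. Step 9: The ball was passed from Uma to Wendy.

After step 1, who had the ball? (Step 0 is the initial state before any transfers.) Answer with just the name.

Answer: Grace

Derivation:
Tracking the ball holder through step 1:
After step 0 (start): Trent
After step 1: Grace

At step 1, the holder is Grace.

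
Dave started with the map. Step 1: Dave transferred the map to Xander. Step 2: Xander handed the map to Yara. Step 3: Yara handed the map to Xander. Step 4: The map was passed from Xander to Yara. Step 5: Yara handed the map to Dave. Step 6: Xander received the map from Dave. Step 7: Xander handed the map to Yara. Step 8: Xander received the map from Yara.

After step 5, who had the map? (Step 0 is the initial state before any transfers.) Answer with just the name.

Answer: Dave

Derivation:
Tracking the map holder through step 5:
After step 0 (start): Dave
After step 1: Xander
After step 2: Yara
After step 3: Xander
After step 4: Yara
After step 5: Dave

At step 5, the holder is Dave.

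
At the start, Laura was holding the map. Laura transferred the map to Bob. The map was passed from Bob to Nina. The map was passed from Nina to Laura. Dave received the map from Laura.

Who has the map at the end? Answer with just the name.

Answer: Dave

Derivation:
Tracking the map through each event:
Start: Laura has the map.
After event 1: Bob has the map.
After event 2: Nina has the map.
After event 3: Laura has the map.
After event 4: Dave has the map.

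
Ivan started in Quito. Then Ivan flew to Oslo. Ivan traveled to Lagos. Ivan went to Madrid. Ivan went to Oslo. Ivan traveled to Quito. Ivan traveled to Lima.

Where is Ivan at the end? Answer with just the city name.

Answer: Lima

Derivation:
Tracking Ivan's location:
Start: Ivan is in Quito.
After move 1: Quito -> Oslo. Ivan is in Oslo.
After move 2: Oslo -> Lagos. Ivan is in Lagos.
After move 3: Lagos -> Madrid. Ivan is in Madrid.
After move 4: Madrid -> Oslo. Ivan is in Oslo.
After move 5: Oslo -> Quito. Ivan is in Quito.
After move 6: Quito -> Lima. Ivan is in Lima.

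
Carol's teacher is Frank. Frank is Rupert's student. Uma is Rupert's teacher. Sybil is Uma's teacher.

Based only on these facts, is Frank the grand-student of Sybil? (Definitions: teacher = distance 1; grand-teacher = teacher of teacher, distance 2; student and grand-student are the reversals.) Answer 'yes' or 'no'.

Reconstructing the teacher chain from the given facts:
  Sybil -> Uma -> Rupert -> Frank -> Carol
(each arrow means 'teacher of the next')
Positions in the chain (0 = top):
  position of Sybil: 0
  position of Uma: 1
  position of Rupert: 2
  position of Frank: 3
  position of Carol: 4

Frank is at position 3, Sybil is at position 0; signed distance (j - i) = -3.
'grand-student' requires j - i = -2. Actual distance is -3, so the relation does NOT hold.

Answer: no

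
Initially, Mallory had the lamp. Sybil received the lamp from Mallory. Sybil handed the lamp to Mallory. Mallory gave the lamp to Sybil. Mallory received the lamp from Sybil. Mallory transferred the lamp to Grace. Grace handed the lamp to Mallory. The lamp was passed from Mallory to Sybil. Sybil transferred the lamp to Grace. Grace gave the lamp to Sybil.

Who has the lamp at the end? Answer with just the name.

Answer: Sybil

Derivation:
Tracking the lamp through each event:
Start: Mallory has the lamp.
After event 1: Sybil has the lamp.
After event 2: Mallory has the lamp.
After event 3: Sybil has the lamp.
After event 4: Mallory has the lamp.
After event 5: Grace has the lamp.
After event 6: Mallory has the lamp.
After event 7: Sybil has the lamp.
After event 8: Grace has the lamp.
After event 9: Sybil has the lamp.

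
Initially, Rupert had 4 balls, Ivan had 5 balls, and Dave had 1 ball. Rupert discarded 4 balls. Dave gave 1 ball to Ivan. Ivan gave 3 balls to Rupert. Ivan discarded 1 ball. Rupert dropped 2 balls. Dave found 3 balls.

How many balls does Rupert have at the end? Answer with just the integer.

Answer: 1

Derivation:
Tracking counts step by step:
Start: Rupert=4, Ivan=5, Dave=1
Event 1 (Rupert -4): Rupert: 4 -> 0. State: Rupert=0, Ivan=5, Dave=1
Event 2 (Dave -> Ivan, 1): Dave: 1 -> 0, Ivan: 5 -> 6. State: Rupert=0, Ivan=6, Dave=0
Event 3 (Ivan -> Rupert, 3): Ivan: 6 -> 3, Rupert: 0 -> 3. State: Rupert=3, Ivan=3, Dave=0
Event 4 (Ivan -1): Ivan: 3 -> 2. State: Rupert=3, Ivan=2, Dave=0
Event 5 (Rupert -2): Rupert: 3 -> 1. State: Rupert=1, Ivan=2, Dave=0
Event 6 (Dave +3): Dave: 0 -> 3. State: Rupert=1, Ivan=2, Dave=3

Rupert's final count: 1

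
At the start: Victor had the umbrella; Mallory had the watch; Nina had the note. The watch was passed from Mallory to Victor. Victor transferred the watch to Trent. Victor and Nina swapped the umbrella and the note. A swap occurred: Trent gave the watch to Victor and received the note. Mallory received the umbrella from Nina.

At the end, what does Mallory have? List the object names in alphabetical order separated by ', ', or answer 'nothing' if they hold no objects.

Tracking all object holders:
Start: umbrella:Victor, watch:Mallory, note:Nina
Event 1 (give watch: Mallory -> Victor). State: umbrella:Victor, watch:Victor, note:Nina
Event 2 (give watch: Victor -> Trent). State: umbrella:Victor, watch:Trent, note:Nina
Event 3 (swap umbrella<->note: now umbrella:Nina, note:Victor). State: umbrella:Nina, watch:Trent, note:Victor
Event 4 (swap watch<->note: now watch:Victor, note:Trent). State: umbrella:Nina, watch:Victor, note:Trent
Event 5 (give umbrella: Nina -> Mallory). State: umbrella:Mallory, watch:Victor, note:Trent

Final state: umbrella:Mallory, watch:Victor, note:Trent
Mallory holds: umbrella.

Answer: umbrella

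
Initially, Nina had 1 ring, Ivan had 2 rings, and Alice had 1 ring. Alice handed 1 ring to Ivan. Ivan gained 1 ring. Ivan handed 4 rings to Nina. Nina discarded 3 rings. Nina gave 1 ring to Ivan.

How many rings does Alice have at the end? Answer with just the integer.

Tracking counts step by step:
Start: Nina=1, Ivan=2, Alice=1
Event 1 (Alice -> Ivan, 1): Alice: 1 -> 0, Ivan: 2 -> 3. State: Nina=1, Ivan=3, Alice=0
Event 2 (Ivan +1): Ivan: 3 -> 4. State: Nina=1, Ivan=4, Alice=0
Event 3 (Ivan -> Nina, 4): Ivan: 4 -> 0, Nina: 1 -> 5. State: Nina=5, Ivan=0, Alice=0
Event 4 (Nina -3): Nina: 5 -> 2. State: Nina=2, Ivan=0, Alice=0
Event 5 (Nina -> Ivan, 1): Nina: 2 -> 1, Ivan: 0 -> 1. State: Nina=1, Ivan=1, Alice=0

Alice's final count: 0

Answer: 0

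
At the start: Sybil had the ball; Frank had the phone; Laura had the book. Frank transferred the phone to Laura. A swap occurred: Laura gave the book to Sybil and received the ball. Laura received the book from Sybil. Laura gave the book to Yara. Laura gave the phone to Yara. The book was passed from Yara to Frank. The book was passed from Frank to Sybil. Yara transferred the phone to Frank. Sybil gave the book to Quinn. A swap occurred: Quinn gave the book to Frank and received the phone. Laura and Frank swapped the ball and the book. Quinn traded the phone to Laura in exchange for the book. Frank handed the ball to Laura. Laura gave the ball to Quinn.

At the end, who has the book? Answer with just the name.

Answer: Quinn

Derivation:
Tracking all object holders:
Start: ball:Sybil, phone:Frank, book:Laura
Event 1 (give phone: Frank -> Laura). State: ball:Sybil, phone:Laura, book:Laura
Event 2 (swap book<->ball: now book:Sybil, ball:Laura). State: ball:Laura, phone:Laura, book:Sybil
Event 3 (give book: Sybil -> Laura). State: ball:Laura, phone:Laura, book:Laura
Event 4 (give book: Laura -> Yara). State: ball:Laura, phone:Laura, book:Yara
Event 5 (give phone: Laura -> Yara). State: ball:Laura, phone:Yara, book:Yara
Event 6 (give book: Yara -> Frank). State: ball:Laura, phone:Yara, book:Frank
Event 7 (give book: Frank -> Sybil). State: ball:Laura, phone:Yara, book:Sybil
Event 8 (give phone: Yara -> Frank). State: ball:Laura, phone:Frank, book:Sybil
Event 9 (give book: Sybil -> Quinn). State: ball:Laura, phone:Frank, book:Quinn
Event 10 (swap book<->phone: now book:Frank, phone:Quinn). State: ball:Laura, phone:Quinn, book:Frank
Event 11 (swap ball<->book: now ball:Frank, book:Laura). State: ball:Frank, phone:Quinn, book:Laura
Event 12 (swap phone<->book: now phone:Laura, book:Quinn). State: ball:Frank, phone:Laura, book:Quinn
Event 13 (give ball: Frank -> Laura). State: ball:Laura, phone:Laura, book:Quinn
Event 14 (give ball: Laura -> Quinn). State: ball:Quinn, phone:Laura, book:Quinn

Final state: ball:Quinn, phone:Laura, book:Quinn
The book is held by Quinn.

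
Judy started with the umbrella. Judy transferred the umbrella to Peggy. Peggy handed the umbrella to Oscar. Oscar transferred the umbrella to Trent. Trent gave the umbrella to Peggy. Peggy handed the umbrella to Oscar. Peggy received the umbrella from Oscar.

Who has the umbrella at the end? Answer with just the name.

Answer: Peggy

Derivation:
Tracking the umbrella through each event:
Start: Judy has the umbrella.
After event 1: Peggy has the umbrella.
After event 2: Oscar has the umbrella.
After event 3: Trent has the umbrella.
After event 4: Peggy has the umbrella.
After event 5: Oscar has the umbrella.
After event 6: Peggy has the umbrella.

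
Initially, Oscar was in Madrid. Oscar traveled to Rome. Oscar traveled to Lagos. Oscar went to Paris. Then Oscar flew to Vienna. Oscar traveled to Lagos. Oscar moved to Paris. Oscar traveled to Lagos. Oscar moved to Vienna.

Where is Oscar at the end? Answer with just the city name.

Tracking Oscar's location:
Start: Oscar is in Madrid.
After move 1: Madrid -> Rome. Oscar is in Rome.
After move 2: Rome -> Lagos. Oscar is in Lagos.
After move 3: Lagos -> Paris. Oscar is in Paris.
After move 4: Paris -> Vienna. Oscar is in Vienna.
After move 5: Vienna -> Lagos. Oscar is in Lagos.
After move 6: Lagos -> Paris. Oscar is in Paris.
After move 7: Paris -> Lagos. Oscar is in Lagos.
After move 8: Lagos -> Vienna. Oscar is in Vienna.

Answer: Vienna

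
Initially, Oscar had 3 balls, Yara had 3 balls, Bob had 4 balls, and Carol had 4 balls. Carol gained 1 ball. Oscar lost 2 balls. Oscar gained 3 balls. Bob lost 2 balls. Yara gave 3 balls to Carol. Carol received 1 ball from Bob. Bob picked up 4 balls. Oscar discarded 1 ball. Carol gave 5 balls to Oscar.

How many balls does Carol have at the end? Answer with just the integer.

Answer: 4

Derivation:
Tracking counts step by step:
Start: Oscar=3, Yara=3, Bob=4, Carol=4
Event 1 (Carol +1): Carol: 4 -> 5. State: Oscar=3, Yara=3, Bob=4, Carol=5
Event 2 (Oscar -2): Oscar: 3 -> 1. State: Oscar=1, Yara=3, Bob=4, Carol=5
Event 3 (Oscar +3): Oscar: 1 -> 4. State: Oscar=4, Yara=3, Bob=4, Carol=5
Event 4 (Bob -2): Bob: 4 -> 2. State: Oscar=4, Yara=3, Bob=2, Carol=5
Event 5 (Yara -> Carol, 3): Yara: 3 -> 0, Carol: 5 -> 8. State: Oscar=4, Yara=0, Bob=2, Carol=8
Event 6 (Bob -> Carol, 1): Bob: 2 -> 1, Carol: 8 -> 9. State: Oscar=4, Yara=0, Bob=1, Carol=9
Event 7 (Bob +4): Bob: 1 -> 5. State: Oscar=4, Yara=0, Bob=5, Carol=9
Event 8 (Oscar -1): Oscar: 4 -> 3. State: Oscar=3, Yara=0, Bob=5, Carol=9
Event 9 (Carol -> Oscar, 5): Carol: 9 -> 4, Oscar: 3 -> 8. State: Oscar=8, Yara=0, Bob=5, Carol=4

Carol's final count: 4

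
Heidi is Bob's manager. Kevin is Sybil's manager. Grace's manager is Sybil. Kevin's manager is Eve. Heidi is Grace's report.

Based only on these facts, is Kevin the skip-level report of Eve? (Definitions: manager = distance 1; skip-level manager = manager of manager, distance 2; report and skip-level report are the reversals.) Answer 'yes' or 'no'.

Answer: no

Derivation:
Reconstructing the manager chain from the given facts:
  Eve -> Kevin -> Sybil -> Grace -> Heidi -> Bob
(each arrow means 'manager of the next')
Positions in the chain (0 = top):
  position of Eve: 0
  position of Kevin: 1
  position of Sybil: 2
  position of Grace: 3
  position of Heidi: 4
  position of Bob: 5

Kevin is at position 1, Eve is at position 0; signed distance (j - i) = -1.
'skip-level report' requires j - i = -2. Actual distance is -1, so the relation does NOT hold.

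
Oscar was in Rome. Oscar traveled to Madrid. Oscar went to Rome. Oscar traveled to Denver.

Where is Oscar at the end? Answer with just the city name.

Tracking Oscar's location:
Start: Oscar is in Rome.
After move 1: Rome -> Madrid. Oscar is in Madrid.
After move 2: Madrid -> Rome. Oscar is in Rome.
After move 3: Rome -> Denver. Oscar is in Denver.

Answer: Denver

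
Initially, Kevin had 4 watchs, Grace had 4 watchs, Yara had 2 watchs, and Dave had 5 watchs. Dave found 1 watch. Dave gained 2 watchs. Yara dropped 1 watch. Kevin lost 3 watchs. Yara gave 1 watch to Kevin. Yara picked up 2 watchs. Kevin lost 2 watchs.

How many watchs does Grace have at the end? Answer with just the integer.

Tracking counts step by step:
Start: Kevin=4, Grace=4, Yara=2, Dave=5
Event 1 (Dave +1): Dave: 5 -> 6. State: Kevin=4, Grace=4, Yara=2, Dave=6
Event 2 (Dave +2): Dave: 6 -> 8. State: Kevin=4, Grace=4, Yara=2, Dave=8
Event 3 (Yara -1): Yara: 2 -> 1. State: Kevin=4, Grace=4, Yara=1, Dave=8
Event 4 (Kevin -3): Kevin: 4 -> 1. State: Kevin=1, Grace=4, Yara=1, Dave=8
Event 5 (Yara -> Kevin, 1): Yara: 1 -> 0, Kevin: 1 -> 2. State: Kevin=2, Grace=4, Yara=0, Dave=8
Event 6 (Yara +2): Yara: 0 -> 2. State: Kevin=2, Grace=4, Yara=2, Dave=8
Event 7 (Kevin -2): Kevin: 2 -> 0. State: Kevin=0, Grace=4, Yara=2, Dave=8

Grace's final count: 4

Answer: 4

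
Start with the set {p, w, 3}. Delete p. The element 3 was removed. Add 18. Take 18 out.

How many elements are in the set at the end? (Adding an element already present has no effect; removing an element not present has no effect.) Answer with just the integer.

Tracking the set through each operation:
Start: {3, p, w}
Event 1 (remove p): removed. Set: {3, w}
Event 2 (remove 3): removed. Set: {w}
Event 3 (add 18): added. Set: {18, w}
Event 4 (remove 18): removed. Set: {w}

Final set: {w} (size 1)

Answer: 1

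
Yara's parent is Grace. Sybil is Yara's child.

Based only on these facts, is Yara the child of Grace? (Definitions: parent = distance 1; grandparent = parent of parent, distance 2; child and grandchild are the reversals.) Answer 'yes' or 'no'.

Reconstructing the parent chain from the given facts:
  Grace -> Yara -> Sybil
(each arrow means 'parent of the next')
Positions in the chain (0 = top):
  position of Grace: 0
  position of Yara: 1
  position of Sybil: 2

Yara is at position 1, Grace is at position 0; signed distance (j - i) = -1.
'child' requires j - i = -1. Actual distance is -1, so the relation HOLDS.

Answer: yes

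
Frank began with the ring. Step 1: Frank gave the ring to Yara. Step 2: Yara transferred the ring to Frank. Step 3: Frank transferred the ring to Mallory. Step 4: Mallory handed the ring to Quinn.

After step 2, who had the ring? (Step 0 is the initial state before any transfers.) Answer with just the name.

Answer: Frank

Derivation:
Tracking the ring holder through step 2:
After step 0 (start): Frank
After step 1: Yara
After step 2: Frank

At step 2, the holder is Frank.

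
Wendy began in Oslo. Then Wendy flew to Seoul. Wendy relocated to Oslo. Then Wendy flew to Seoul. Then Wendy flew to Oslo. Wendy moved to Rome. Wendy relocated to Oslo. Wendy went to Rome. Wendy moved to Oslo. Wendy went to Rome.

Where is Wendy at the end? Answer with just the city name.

Tracking Wendy's location:
Start: Wendy is in Oslo.
After move 1: Oslo -> Seoul. Wendy is in Seoul.
After move 2: Seoul -> Oslo. Wendy is in Oslo.
After move 3: Oslo -> Seoul. Wendy is in Seoul.
After move 4: Seoul -> Oslo. Wendy is in Oslo.
After move 5: Oslo -> Rome. Wendy is in Rome.
After move 6: Rome -> Oslo. Wendy is in Oslo.
After move 7: Oslo -> Rome. Wendy is in Rome.
After move 8: Rome -> Oslo. Wendy is in Oslo.
After move 9: Oslo -> Rome. Wendy is in Rome.

Answer: Rome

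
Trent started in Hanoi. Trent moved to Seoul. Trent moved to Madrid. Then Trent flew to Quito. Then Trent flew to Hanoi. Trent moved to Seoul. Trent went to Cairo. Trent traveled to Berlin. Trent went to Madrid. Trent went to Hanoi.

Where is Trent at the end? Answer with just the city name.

Tracking Trent's location:
Start: Trent is in Hanoi.
After move 1: Hanoi -> Seoul. Trent is in Seoul.
After move 2: Seoul -> Madrid. Trent is in Madrid.
After move 3: Madrid -> Quito. Trent is in Quito.
After move 4: Quito -> Hanoi. Trent is in Hanoi.
After move 5: Hanoi -> Seoul. Trent is in Seoul.
After move 6: Seoul -> Cairo. Trent is in Cairo.
After move 7: Cairo -> Berlin. Trent is in Berlin.
After move 8: Berlin -> Madrid. Trent is in Madrid.
After move 9: Madrid -> Hanoi. Trent is in Hanoi.

Answer: Hanoi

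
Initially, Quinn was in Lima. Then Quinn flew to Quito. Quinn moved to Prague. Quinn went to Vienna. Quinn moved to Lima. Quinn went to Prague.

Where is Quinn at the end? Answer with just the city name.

Answer: Prague

Derivation:
Tracking Quinn's location:
Start: Quinn is in Lima.
After move 1: Lima -> Quito. Quinn is in Quito.
After move 2: Quito -> Prague. Quinn is in Prague.
After move 3: Prague -> Vienna. Quinn is in Vienna.
After move 4: Vienna -> Lima. Quinn is in Lima.
After move 5: Lima -> Prague. Quinn is in Prague.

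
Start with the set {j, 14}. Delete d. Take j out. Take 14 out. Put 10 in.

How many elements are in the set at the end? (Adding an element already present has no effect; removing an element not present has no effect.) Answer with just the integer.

Answer: 1

Derivation:
Tracking the set through each operation:
Start: {14, j}
Event 1 (remove d): not present, no change. Set: {14, j}
Event 2 (remove j): removed. Set: {14}
Event 3 (remove 14): removed. Set: {}
Event 4 (add 10): added. Set: {10}

Final set: {10} (size 1)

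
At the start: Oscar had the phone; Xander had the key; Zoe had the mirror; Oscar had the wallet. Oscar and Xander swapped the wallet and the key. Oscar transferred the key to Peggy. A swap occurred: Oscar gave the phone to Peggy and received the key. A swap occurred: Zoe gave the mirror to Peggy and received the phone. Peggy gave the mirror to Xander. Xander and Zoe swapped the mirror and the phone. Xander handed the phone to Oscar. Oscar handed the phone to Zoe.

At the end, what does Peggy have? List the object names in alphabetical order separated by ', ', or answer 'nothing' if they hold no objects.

Tracking all object holders:
Start: phone:Oscar, key:Xander, mirror:Zoe, wallet:Oscar
Event 1 (swap wallet<->key: now wallet:Xander, key:Oscar). State: phone:Oscar, key:Oscar, mirror:Zoe, wallet:Xander
Event 2 (give key: Oscar -> Peggy). State: phone:Oscar, key:Peggy, mirror:Zoe, wallet:Xander
Event 3 (swap phone<->key: now phone:Peggy, key:Oscar). State: phone:Peggy, key:Oscar, mirror:Zoe, wallet:Xander
Event 4 (swap mirror<->phone: now mirror:Peggy, phone:Zoe). State: phone:Zoe, key:Oscar, mirror:Peggy, wallet:Xander
Event 5 (give mirror: Peggy -> Xander). State: phone:Zoe, key:Oscar, mirror:Xander, wallet:Xander
Event 6 (swap mirror<->phone: now mirror:Zoe, phone:Xander). State: phone:Xander, key:Oscar, mirror:Zoe, wallet:Xander
Event 7 (give phone: Xander -> Oscar). State: phone:Oscar, key:Oscar, mirror:Zoe, wallet:Xander
Event 8 (give phone: Oscar -> Zoe). State: phone:Zoe, key:Oscar, mirror:Zoe, wallet:Xander

Final state: phone:Zoe, key:Oscar, mirror:Zoe, wallet:Xander
Peggy holds: (nothing).

Answer: nothing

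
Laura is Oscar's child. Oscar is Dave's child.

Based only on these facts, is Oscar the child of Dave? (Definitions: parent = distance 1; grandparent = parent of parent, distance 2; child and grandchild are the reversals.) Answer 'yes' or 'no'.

Reconstructing the parent chain from the given facts:
  Dave -> Oscar -> Laura
(each arrow means 'parent of the next')
Positions in the chain (0 = top):
  position of Dave: 0
  position of Oscar: 1
  position of Laura: 2

Oscar is at position 1, Dave is at position 0; signed distance (j - i) = -1.
'child' requires j - i = -1. Actual distance is -1, so the relation HOLDS.

Answer: yes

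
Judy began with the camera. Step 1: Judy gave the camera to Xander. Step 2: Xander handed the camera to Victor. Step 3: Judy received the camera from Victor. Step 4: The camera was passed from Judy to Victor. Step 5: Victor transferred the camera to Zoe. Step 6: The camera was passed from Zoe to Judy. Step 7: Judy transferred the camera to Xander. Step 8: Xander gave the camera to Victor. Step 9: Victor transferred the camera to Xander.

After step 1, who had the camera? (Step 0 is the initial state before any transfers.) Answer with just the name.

Answer: Xander

Derivation:
Tracking the camera holder through step 1:
After step 0 (start): Judy
After step 1: Xander

At step 1, the holder is Xander.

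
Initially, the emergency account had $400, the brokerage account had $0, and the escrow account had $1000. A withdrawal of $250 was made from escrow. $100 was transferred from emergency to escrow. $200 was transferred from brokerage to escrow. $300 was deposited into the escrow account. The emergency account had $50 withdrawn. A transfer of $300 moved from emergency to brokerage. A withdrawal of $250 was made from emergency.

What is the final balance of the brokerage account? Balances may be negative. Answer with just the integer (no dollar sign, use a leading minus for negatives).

Answer: 100

Derivation:
Tracking account balances step by step:
Start: emergency=400, brokerage=0, escrow=1000
Event 1 (withdraw 250 from escrow): escrow: 1000 - 250 = 750. Balances: emergency=400, brokerage=0, escrow=750
Event 2 (transfer 100 emergency -> escrow): emergency: 400 - 100 = 300, escrow: 750 + 100 = 850. Balances: emergency=300, brokerage=0, escrow=850
Event 3 (transfer 200 brokerage -> escrow): brokerage: 0 - 200 = -200, escrow: 850 + 200 = 1050. Balances: emergency=300, brokerage=-200, escrow=1050
Event 4 (deposit 300 to escrow): escrow: 1050 + 300 = 1350. Balances: emergency=300, brokerage=-200, escrow=1350
Event 5 (withdraw 50 from emergency): emergency: 300 - 50 = 250. Balances: emergency=250, brokerage=-200, escrow=1350
Event 6 (transfer 300 emergency -> brokerage): emergency: 250 - 300 = -50, brokerage: -200 + 300 = 100. Balances: emergency=-50, brokerage=100, escrow=1350
Event 7 (withdraw 250 from emergency): emergency: -50 - 250 = -300. Balances: emergency=-300, brokerage=100, escrow=1350

Final balance of brokerage: 100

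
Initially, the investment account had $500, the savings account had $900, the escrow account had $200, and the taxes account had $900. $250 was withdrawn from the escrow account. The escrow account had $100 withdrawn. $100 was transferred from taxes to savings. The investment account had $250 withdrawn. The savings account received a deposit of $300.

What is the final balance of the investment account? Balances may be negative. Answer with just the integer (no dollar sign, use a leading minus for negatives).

Answer: 250

Derivation:
Tracking account balances step by step:
Start: investment=500, savings=900, escrow=200, taxes=900
Event 1 (withdraw 250 from escrow): escrow: 200 - 250 = -50. Balances: investment=500, savings=900, escrow=-50, taxes=900
Event 2 (withdraw 100 from escrow): escrow: -50 - 100 = -150. Balances: investment=500, savings=900, escrow=-150, taxes=900
Event 3 (transfer 100 taxes -> savings): taxes: 900 - 100 = 800, savings: 900 + 100 = 1000. Balances: investment=500, savings=1000, escrow=-150, taxes=800
Event 4 (withdraw 250 from investment): investment: 500 - 250 = 250. Balances: investment=250, savings=1000, escrow=-150, taxes=800
Event 5 (deposit 300 to savings): savings: 1000 + 300 = 1300. Balances: investment=250, savings=1300, escrow=-150, taxes=800

Final balance of investment: 250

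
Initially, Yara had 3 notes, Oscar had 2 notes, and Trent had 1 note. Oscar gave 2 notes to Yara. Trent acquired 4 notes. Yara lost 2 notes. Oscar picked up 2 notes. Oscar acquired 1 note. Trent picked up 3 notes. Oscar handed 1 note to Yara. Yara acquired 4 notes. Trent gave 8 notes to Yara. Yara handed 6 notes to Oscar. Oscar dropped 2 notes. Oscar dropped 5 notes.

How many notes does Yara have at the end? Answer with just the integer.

Answer: 10

Derivation:
Tracking counts step by step:
Start: Yara=3, Oscar=2, Trent=1
Event 1 (Oscar -> Yara, 2): Oscar: 2 -> 0, Yara: 3 -> 5. State: Yara=5, Oscar=0, Trent=1
Event 2 (Trent +4): Trent: 1 -> 5. State: Yara=5, Oscar=0, Trent=5
Event 3 (Yara -2): Yara: 5 -> 3. State: Yara=3, Oscar=0, Trent=5
Event 4 (Oscar +2): Oscar: 0 -> 2. State: Yara=3, Oscar=2, Trent=5
Event 5 (Oscar +1): Oscar: 2 -> 3. State: Yara=3, Oscar=3, Trent=5
Event 6 (Trent +3): Trent: 5 -> 8. State: Yara=3, Oscar=3, Trent=8
Event 7 (Oscar -> Yara, 1): Oscar: 3 -> 2, Yara: 3 -> 4. State: Yara=4, Oscar=2, Trent=8
Event 8 (Yara +4): Yara: 4 -> 8. State: Yara=8, Oscar=2, Trent=8
Event 9 (Trent -> Yara, 8): Trent: 8 -> 0, Yara: 8 -> 16. State: Yara=16, Oscar=2, Trent=0
Event 10 (Yara -> Oscar, 6): Yara: 16 -> 10, Oscar: 2 -> 8. State: Yara=10, Oscar=8, Trent=0
Event 11 (Oscar -2): Oscar: 8 -> 6. State: Yara=10, Oscar=6, Trent=0
Event 12 (Oscar -5): Oscar: 6 -> 1. State: Yara=10, Oscar=1, Trent=0

Yara's final count: 10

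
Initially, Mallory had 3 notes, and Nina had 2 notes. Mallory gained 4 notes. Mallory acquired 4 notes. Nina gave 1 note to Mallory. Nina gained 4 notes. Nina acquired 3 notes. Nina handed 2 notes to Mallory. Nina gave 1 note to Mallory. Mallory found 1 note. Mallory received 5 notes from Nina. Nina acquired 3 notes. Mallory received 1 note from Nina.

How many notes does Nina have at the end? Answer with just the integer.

Answer: 2

Derivation:
Tracking counts step by step:
Start: Mallory=3, Nina=2
Event 1 (Mallory +4): Mallory: 3 -> 7. State: Mallory=7, Nina=2
Event 2 (Mallory +4): Mallory: 7 -> 11. State: Mallory=11, Nina=2
Event 3 (Nina -> Mallory, 1): Nina: 2 -> 1, Mallory: 11 -> 12. State: Mallory=12, Nina=1
Event 4 (Nina +4): Nina: 1 -> 5. State: Mallory=12, Nina=5
Event 5 (Nina +3): Nina: 5 -> 8. State: Mallory=12, Nina=8
Event 6 (Nina -> Mallory, 2): Nina: 8 -> 6, Mallory: 12 -> 14. State: Mallory=14, Nina=6
Event 7 (Nina -> Mallory, 1): Nina: 6 -> 5, Mallory: 14 -> 15. State: Mallory=15, Nina=5
Event 8 (Mallory +1): Mallory: 15 -> 16. State: Mallory=16, Nina=5
Event 9 (Nina -> Mallory, 5): Nina: 5 -> 0, Mallory: 16 -> 21. State: Mallory=21, Nina=0
Event 10 (Nina +3): Nina: 0 -> 3. State: Mallory=21, Nina=3
Event 11 (Nina -> Mallory, 1): Nina: 3 -> 2, Mallory: 21 -> 22. State: Mallory=22, Nina=2

Nina's final count: 2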